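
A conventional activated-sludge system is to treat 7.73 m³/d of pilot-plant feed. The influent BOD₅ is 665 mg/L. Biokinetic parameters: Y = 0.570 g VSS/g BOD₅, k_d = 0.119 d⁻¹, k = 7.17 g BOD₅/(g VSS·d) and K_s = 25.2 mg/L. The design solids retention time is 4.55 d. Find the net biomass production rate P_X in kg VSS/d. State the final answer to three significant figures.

P_X ≈ 1.89 kg VSS/d

From the Monod/SRT balance for a CMAS, S = K_s·(1+k_d θ_c)/[θ_c·(Y k − k_d) − 1] = 25.2 × (1 + 0.119 × 4.55) / [4.55 × (0.570 × 7.17 − 0.119) − 1] = 38.84 / 17.05 = 2.278 mg/L.
The observed yield is Y_obs = Y/(1 + k_d·θ_c) = 0.570 / (1 + 0.119 × 4.55) = 0.570 / 1.541 = 0.3698 g VSS per g BOD₅ removed.
Mass of BOD₅ removed per day: Q(S₀ − S) = 7.73 × 662.7 g/m³ = 5.123 kg/d.
Biomass produced: P_X = Y_obs·Q·ΔS = 0.3698 × 5.123 ≈ 1.894 kg VSS/d.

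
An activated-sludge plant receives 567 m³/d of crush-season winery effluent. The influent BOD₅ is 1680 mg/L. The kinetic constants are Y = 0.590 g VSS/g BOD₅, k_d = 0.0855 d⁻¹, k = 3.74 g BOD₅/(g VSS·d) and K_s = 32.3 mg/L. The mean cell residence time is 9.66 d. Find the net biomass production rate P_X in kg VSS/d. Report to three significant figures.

Effluent substrate depends only on kinetics and SRT: S = K_s(1 + k_d θ_c) / [θ_c(Yk − k_d) − 1] = 32.3 × (1 + 0.0855 × 9.66) / [9.66 × (0.590 × 3.74 − 0.0855) − 1] = 58.98 / 19.49 = 3.026 mg/L.
Observed yield with endogenous decay: Y_obs = Y / (1 + k_d·θ_c) = 0.590 / (1 + 0.0855 × 9.66) = 0.590 / 1.826 = 0.3231 g VSS/g BOD₅.
ΔS = 1680 − 3.03 = 1677 mg/L, so the substrate removal rate is 567 × 1677/1000 = 950.8 kg BOD₅/d.
Net biomass production P_X = Y_obs × Q·(S₀ − S) = 0.3231 × 950.8 = 307.2 kg VSS/d.

P_X ≈ 307 kg VSS/d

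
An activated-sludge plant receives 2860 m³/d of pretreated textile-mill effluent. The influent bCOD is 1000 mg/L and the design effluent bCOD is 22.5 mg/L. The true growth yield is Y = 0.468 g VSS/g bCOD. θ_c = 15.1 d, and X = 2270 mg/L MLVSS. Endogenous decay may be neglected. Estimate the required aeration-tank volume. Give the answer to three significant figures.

Biomass mass balance (decay neglected): V·X = Y·Q·(S₀ − S)·θ_c, so V = 0.468 × 2860 × (1000 − 22.5) × 15.1 / 2270 = 8703 m³.

V ≈ 8700 m³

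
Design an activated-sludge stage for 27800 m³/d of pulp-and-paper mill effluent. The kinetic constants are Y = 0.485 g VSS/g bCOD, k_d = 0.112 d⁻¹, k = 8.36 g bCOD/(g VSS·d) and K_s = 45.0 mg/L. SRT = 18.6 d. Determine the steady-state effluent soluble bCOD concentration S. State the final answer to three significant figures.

For a completely mixed reactor with recycle the Lawrence–McCarty relation gives S = K_s·(1 + k_d·θ_c) / [θ_c·(Y·k − k_d) − 1] = 45.0 × (1 + 0.112 × 18.6) / [18.6 × (0.485 × 8.36 − 0.112) − 1] = 138.7 / 72.33 = 1.918 mg/L.

S ≈ 1.92 mg/L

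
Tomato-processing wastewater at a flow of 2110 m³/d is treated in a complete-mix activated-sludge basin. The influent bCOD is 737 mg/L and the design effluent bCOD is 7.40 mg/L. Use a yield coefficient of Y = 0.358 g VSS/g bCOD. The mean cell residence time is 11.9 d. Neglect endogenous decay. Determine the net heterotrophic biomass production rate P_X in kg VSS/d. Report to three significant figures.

With endogenous decay neglected, the observed yield equals the true yield: Y_obs = Y = 0.358 g VSS/g bCOD.
ΔS = 737 − 7.40 = 729.6 mg/L, so the substrate removal rate is 2110 × 729.6/1000 = 1539 kg bCOD/d.
So the net sludge growth is P_X = 0.3580 × 1539 = 551.1 kg VSS/d.

P_X ≈ 551 kg VSS/d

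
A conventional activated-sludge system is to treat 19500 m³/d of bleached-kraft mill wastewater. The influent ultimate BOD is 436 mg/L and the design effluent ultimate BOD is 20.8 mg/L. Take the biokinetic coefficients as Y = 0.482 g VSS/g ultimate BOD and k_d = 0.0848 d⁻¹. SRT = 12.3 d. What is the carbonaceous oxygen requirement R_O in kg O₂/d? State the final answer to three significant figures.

Y_obs = Y / (1 + k_d θ_c) = 0.482 / (1 + 0.0848 × 12.3) = 0.482 / 2.043 = 0.2359.
Q·(S₀ − S) = 19500 × (436 − 20.8) × 10⁻³ = 8096 kg/d removed.
Net sludge production P_X = 0.2359 × 8096 = 1910 kg VSS/d.
Carbonaceous O₂ demand = substrate oxidised − cell-mass equivalent = 8096 − 1.42 × 1910 = 5384 kg O₂/d.

R_O ≈ 5380 kg O₂/d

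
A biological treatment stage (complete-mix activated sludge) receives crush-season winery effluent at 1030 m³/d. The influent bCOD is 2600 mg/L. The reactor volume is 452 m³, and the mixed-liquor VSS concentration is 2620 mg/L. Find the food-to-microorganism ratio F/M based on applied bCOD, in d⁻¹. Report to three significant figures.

F/M ≈ 2.26 d⁻¹

F/M = applied load / biomass = Q·S₀/(V·X) = 1030 × 2600 / (452.0 × 2620) = 2.261 d⁻¹.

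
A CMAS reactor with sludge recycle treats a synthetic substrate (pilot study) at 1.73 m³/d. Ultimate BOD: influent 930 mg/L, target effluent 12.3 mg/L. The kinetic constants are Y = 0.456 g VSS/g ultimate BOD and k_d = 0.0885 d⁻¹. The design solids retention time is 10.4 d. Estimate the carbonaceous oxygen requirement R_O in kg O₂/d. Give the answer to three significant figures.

R_O ≈ 1.05 kg O₂/d

Correct the yield for decay: Y_obs = Y/(1 + k_d θ_c) = 0.456 / (1 + 0.0885 × 10.4) = 0.456 / 1.920 = 0.2375.
ΔS = 930 − 12.3 = 917.7 mg/L, so the substrate removal rate is 1.73 × 917.7/1000 = 1.588 kg ultimate BOD/d.
Net sludge production P_X = 0.2375 × 1.588 = 0.3770 kg VSS/d.
R_O = Q·(S₀ − S) − 1.42·P_X = 1.588 − 1.42 × 0.3770 = 1.052 kg O₂/d.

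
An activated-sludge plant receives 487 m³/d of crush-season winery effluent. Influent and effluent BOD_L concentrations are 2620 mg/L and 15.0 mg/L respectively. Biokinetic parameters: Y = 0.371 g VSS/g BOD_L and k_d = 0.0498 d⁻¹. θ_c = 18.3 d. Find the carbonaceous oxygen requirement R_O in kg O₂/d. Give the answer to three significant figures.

Observed yield with endogenous decay: Y_obs = Y / (1 + k_d·θ_c) = 0.371 / (1 + 0.0498 × 18.3) = 0.371 / 1.911 = 0.1941 g VSS/g BOD_L.
Substrate removed = Q·(S₀ − S) = 487 m³/d × (2620 − 15.0) g/m³ = 1.27×10^6 g/d = 1269 kg/d.
Biomass synthesised: P_X = Y_obs × 1269 = 246.2 kg VSS/d.
Carbonaceous O₂ demand = substrate oxidised − cell-mass equivalent = 1269 − 1.42 × 246.2 = 919.0 kg O₂/d.

R_O ≈ 919 kg O₂/d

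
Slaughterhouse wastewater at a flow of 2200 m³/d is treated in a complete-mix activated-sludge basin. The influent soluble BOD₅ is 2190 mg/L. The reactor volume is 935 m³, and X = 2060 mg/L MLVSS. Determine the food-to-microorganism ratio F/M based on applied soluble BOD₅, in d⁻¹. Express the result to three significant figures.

F/M ≈ 2.50 d⁻¹

F/M = applied load / biomass = Q·S₀/(V·X) = 2200 × 2190 / (935.0 × 2060) = 2.501 d⁻¹.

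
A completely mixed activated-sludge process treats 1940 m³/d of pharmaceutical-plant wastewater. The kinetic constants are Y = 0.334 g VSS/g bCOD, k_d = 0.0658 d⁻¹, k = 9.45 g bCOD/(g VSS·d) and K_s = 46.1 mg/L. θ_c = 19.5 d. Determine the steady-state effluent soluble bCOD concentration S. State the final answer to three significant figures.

For a completely mixed reactor with recycle the Lawrence–McCarty relation gives S = K_s·(1 + k_d·θ_c) / [θ_c·(Y·k − k_d) − 1] = 46.1 × (1 + 0.0658 × 19.5) / [19.5 × (0.334 × 9.45 − 0.0658) − 1] = 105.3 / 59.26 = 1.776 mg/L.

S ≈ 1.78 mg/L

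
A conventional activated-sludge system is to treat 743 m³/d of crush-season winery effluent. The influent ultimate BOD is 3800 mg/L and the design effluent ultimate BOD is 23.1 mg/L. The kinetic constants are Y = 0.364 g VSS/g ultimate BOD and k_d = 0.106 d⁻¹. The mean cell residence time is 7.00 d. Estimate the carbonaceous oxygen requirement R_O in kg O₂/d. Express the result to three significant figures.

Correct the yield for decay: Y_obs = Y/(1 + k_d θ_c) = 0.364 / (1 + 0.106 × 7.00) = 0.364 / 1.742 = 0.2090.
Substrate removed = Q·(S₀ − S) = 743 m³/d × (3800 − 23.1) g/m³ = 2.81×10^6 g/d = 2806 kg/d.
Net sludge production P_X = 0.2090 × 2806 = 586.4 kg VSS/d.
Carbonaceous O₂ demand = substrate oxidised − cell-mass equivalent = 2806 − 1.42 × 586.4 = 1974 kg O₂/d.

R_O ≈ 1970 kg O₂/d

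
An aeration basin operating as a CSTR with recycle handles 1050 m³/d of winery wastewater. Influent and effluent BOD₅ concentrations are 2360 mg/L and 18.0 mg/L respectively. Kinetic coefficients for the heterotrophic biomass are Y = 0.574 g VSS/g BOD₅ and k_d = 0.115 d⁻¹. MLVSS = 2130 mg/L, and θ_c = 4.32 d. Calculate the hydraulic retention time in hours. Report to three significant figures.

τ ≈ 43.7 h

Steady-state biomass mass balance: V·X·(1 + k_d·θ_c) = Y·Q·(S₀ − S)·θ_c, so V = 0.574 × 1050 × (2360 − 18.0) × 4.32 / [2130 × (1 + 0.115 × 4.32)] = 6.1×10^6 / 3188 = 1913 m³.
τ = V/Q = 1913/1050 = 1.822 d, or 43.72 h.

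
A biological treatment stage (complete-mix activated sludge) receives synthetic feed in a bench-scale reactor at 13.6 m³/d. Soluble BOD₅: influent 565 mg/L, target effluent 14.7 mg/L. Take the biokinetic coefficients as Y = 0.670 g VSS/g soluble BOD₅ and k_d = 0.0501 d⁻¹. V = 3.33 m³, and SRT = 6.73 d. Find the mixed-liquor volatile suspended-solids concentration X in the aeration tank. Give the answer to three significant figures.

X ≈ 7580 mg/L

X = Y·Q·ΔS·θ_c / [V·(1 + k_d θ_c)] = 0.670 × 13.6 × (565 − 14.7) × 6.73 / [3.33 × (1 + 0.0501 × 6.73)] = 7579 mg/L.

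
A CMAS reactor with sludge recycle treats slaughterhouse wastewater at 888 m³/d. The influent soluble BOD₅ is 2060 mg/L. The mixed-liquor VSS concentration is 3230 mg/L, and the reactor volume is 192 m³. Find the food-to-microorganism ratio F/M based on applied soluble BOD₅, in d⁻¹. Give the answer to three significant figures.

F/M ≈ 2.95 d⁻¹

F/M = applied load / biomass = Q·S₀/(V·X) = 888 × 2060 / (192.0 × 3230) = 2.950 d⁻¹.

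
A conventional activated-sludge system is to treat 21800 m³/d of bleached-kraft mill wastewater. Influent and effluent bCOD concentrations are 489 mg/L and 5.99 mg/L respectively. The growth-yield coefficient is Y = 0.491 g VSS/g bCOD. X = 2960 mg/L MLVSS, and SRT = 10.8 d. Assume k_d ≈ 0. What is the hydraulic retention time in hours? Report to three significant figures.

Biomass mass balance (decay neglected): V·X = Y·Q·(S₀ − S)·θ_c, so V = 0.491 × 21800 × (489 − 5.99) × 10.8 / 2960 = 18864 m³.
Hydraulic retention time τ = V/Q = 18864 / 21800 = 0.8653 d = 20.77 h.

τ ≈ 20.8 h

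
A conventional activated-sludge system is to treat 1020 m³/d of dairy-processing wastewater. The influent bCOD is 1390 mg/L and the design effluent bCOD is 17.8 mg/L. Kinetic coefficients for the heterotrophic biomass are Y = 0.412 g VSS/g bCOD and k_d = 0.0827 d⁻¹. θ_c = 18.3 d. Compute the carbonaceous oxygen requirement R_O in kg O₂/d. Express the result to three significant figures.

The observed yield is Y_obs = Y/(1 + k_d·θ_c) = 0.412 / (1 + 0.0827 × 18.3) = 0.412 / 2.513 = 0.1639 g VSS per g bCOD removed.
Q·(S₀ − S) = 1020 × (1390 − 17.8) × 10⁻³ = 1400 kg/d removed.
P_X = Y_obs·Q·(S₀ − S) = 0.1639 × 1400 = 229.4 kg VSS/d.
R_O = Q·(S₀ − S) − 1.42·P_X = 1400 − 1.42 × 229.4 = 1074 kg O₂/d.

R_O ≈ 1070 kg O₂/d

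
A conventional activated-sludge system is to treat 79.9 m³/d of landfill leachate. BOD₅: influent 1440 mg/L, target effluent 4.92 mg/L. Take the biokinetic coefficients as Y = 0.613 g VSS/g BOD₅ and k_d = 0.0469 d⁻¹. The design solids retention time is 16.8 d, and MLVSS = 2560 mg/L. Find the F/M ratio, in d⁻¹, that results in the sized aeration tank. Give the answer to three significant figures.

F/M ≈ 0.174 d⁻¹

Rearranging the biomass balance for a CMAS with decay, V = Y·Q·ΔS·θ_c / [X·(1+k_d θ_c)] = 0.613 × 79.9 × (1440 − 4.92) × 16.8 / [2560 × (1 + 0.0469 × 16.8)] = 1.18×10^6 / 4577 = 258.0 m³.
Food-to-microorganism ratio F/M = Q S₀ / (V X) = 79.9 × 1440 / (258.0 × 2560) = 0.1742 d⁻¹.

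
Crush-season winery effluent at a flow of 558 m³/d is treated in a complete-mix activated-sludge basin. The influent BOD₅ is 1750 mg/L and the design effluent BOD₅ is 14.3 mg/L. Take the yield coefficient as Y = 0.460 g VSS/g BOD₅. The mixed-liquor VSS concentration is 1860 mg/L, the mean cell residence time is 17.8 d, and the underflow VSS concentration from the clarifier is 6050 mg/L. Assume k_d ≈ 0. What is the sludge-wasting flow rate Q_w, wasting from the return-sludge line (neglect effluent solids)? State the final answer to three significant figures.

Biomass mass balance (decay neglected): V·X = Y·Q·(S₀ − S)·θ_c, so V = 0.460 × 558 × (1750 − 14.3) × 17.8 / 1860 = 4264 m³.
Q_w = (V·X)/(θ_c X_r) = 4264 × 1860 / (17.8 × 6050) = 73.64 m³/d.

Q_w ≈ 73.6 m³/d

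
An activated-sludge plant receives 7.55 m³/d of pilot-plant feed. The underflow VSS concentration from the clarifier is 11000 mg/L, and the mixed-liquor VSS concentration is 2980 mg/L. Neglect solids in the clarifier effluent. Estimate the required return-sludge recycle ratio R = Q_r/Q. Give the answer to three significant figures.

R ≈ 0.372

Solids balance on the clarifier gives (1+R)X = R·X_r, so R = X/(X_r − X) = 2980 / (11000 − 2980) = 0.3716.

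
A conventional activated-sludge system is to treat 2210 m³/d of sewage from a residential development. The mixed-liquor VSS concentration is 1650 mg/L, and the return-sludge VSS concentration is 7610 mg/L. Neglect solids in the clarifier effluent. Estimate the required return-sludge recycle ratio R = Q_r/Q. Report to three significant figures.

R ≈ 0.277

Solids balance on the clarifier gives (1+R)X = R·X_r, so R = X/(X_r − X) = 1650 / (7610 − 1650) = 0.2768.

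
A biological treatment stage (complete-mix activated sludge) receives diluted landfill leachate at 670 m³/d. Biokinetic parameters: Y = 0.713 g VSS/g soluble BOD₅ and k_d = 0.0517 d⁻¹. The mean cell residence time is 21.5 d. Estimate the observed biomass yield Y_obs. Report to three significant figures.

Correct the yield for decay: Y_obs = Y/(1 + k_d θ_c) = 0.713 / (1 + 0.0517 × 21.5) = 0.713 / 2.112 = 0.3377.

Y_obs ≈ 0.338 g VSS/g soluble BOD₅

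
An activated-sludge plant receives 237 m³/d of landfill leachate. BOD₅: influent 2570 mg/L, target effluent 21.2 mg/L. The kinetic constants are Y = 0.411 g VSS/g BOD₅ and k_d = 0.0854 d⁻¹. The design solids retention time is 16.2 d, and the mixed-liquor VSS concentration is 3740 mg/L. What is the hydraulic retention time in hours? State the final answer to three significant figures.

Rearranging the biomass balance for a CMAS with decay, V = Y·Q·ΔS·θ_c / [X·(1+k_d θ_c)] = 0.411 × 237 × (2570 − 21.2) × 16.2 / [3740 × (1 + 0.0854 × 16.2)] = 4.02×10^6 / 8914 = 451.2 m³.
Hydraulic retention time τ = V/Q = 451.2 / 237 = 1.904 d = 45.69 h.

τ ≈ 45.7 h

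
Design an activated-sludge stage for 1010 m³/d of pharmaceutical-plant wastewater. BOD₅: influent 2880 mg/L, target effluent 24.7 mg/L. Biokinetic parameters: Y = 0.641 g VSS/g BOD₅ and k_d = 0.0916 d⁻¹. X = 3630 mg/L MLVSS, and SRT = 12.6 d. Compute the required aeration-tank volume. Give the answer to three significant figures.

Rearranging the biomass balance for a CMAS with decay, V = Y·Q·ΔS·θ_c / [X·(1+k_d θ_c)] = 0.641 × 1010 × (2880 − 24.7) × 12.6 / [3630 × (1 + 0.0916 × 12.6)] = 2.33×10^7 / 7820 = 2979 m³.

V ≈ 2980 m³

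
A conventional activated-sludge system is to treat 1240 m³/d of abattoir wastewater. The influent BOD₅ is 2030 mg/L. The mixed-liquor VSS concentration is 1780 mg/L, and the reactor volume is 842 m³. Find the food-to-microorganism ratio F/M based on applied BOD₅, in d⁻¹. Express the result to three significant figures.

F/M = applied load / biomass = Q·S₀/(V·X) = 1240 × 2030 / (842.0 × 1780) = 1.680 d⁻¹.

F/M ≈ 1.68 d⁻¹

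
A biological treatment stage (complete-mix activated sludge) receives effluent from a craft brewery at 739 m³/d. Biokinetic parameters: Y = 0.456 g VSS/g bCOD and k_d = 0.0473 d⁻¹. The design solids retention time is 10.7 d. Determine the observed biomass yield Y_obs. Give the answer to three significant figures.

Y_obs ≈ 0.303 g VSS/g bCOD

Y_obs = Y / (1 + k_d θ_c) = 0.456 / (1 + 0.0473 × 10.7) = 0.456 / 1.506 = 0.3028.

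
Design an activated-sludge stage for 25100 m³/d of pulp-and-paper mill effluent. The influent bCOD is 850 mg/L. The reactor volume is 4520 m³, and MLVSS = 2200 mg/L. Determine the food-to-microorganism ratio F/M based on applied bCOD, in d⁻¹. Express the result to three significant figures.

F/M ≈ 2.15 d⁻¹

Food-to-microorganism ratio F/M = Q S₀ / (V X) = 25100 × 850 / (4520 × 2200) = 2.146 d⁻¹.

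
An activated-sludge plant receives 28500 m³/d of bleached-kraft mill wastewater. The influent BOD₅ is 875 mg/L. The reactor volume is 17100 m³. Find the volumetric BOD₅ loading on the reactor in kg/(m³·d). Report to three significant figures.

L_v ≈ 1.46 kg BOD₅/(m³·d)

Volumetric loading L_v = Q·S₀ / V = 28500 × 875 g/m³ / 17100 m³ = 1458 g/(m³·d) = 1.458 kg BOD₅/(m³·d).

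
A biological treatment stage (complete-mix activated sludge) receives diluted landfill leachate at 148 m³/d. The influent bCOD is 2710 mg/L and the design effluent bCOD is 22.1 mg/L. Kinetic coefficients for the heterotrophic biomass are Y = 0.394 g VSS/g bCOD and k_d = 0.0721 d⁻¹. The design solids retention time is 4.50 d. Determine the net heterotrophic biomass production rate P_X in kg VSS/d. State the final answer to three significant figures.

P_X ≈ 118 kg VSS/d

The observed yield is Y_obs = Y/(1 + k_d·θ_c) = 0.394 / (1 + 0.0721 × 4.50) = 0.394 / 1.324 = 0.2975 g VSS per g bCOD removed.
ΔS = 2710 − 22.1 = 2688 mg/L, so the substrate removal rate is 148 × 2688/1000 = 397.8 kg bCOD/d.
Net biomass production P_X = Y_obs × Q·(S₀ − S) = 0.2975 × 397.8 = 118.3 kg VSS/d.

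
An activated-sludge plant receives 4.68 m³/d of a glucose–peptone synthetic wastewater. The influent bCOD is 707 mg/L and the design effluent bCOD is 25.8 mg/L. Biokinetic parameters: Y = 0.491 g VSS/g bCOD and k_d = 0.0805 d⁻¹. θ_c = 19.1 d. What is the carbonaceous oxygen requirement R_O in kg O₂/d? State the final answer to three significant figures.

Y_obs = Y / (1 + k_d θ_c) = 0.491 / (1 + 0.0805 × 19.1) = 0.491 / 2.538 = 0.1935.
Mass of bCOD removed per day: Q(S₀ − S) = 4.68 × 681.2 g/m³ = 3.188 kg/d.
P_X = Y_obs·Q·(S₀ − S) = 0.1935 × 3.188 = 0.6169 kg VSS/d.
R_O = Q·ΔS − 1.42 P_X = 3.188 − 0.8759 = 2.312 kg O₂/d.

R_O ≈ 2.31 kg O₂/d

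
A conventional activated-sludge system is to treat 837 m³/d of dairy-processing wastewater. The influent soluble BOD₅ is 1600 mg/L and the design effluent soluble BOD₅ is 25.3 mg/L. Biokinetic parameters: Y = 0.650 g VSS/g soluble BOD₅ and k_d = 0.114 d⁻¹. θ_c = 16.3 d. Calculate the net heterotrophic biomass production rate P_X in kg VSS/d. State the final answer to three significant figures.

P_X ≈ 300 kg VSS/d

The observed yield is Y_obs = Y/(1 + k_d·θ_c) = 0.650 / (1 + 0.114 × 16.3) = 0.650 / 2.858 = 0.2274 g VSS per g soluble BOD₅ removed.
Q·(S₀ − S) = 837 × (1600 − 25.3) × 10⁻³ = 1318 kg/d removed.
Net biomass production P_X = Y_obs × Q·(S₀ − S) = 0.2274 × 1318 = 299.7 kg VSS/d.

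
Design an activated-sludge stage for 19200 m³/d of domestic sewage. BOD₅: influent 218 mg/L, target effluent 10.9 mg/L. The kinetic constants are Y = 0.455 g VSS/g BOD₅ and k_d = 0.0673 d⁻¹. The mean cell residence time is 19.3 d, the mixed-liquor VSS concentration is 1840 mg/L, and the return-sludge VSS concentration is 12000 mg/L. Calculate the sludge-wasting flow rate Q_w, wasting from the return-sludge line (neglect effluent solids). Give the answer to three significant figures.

Rearranging the biomass balance for a CMAS with decay, V = Y·Q·ΔS·θ_c / [X·(1+k_d θ_c)] = 0.455 × 19200 × (218 − 10.9) × 19.3 / [1840 × (1 + 0.0673 × 19.3)] = 3.49×10^7 / 4230 = 8255 m³.
Q_w = (V·X)/(θ_c X_r) = 8255 × 1840 / (19.3 × 12000) = 65.58 m³/d.

Q_w ≈ 65.6 m³/d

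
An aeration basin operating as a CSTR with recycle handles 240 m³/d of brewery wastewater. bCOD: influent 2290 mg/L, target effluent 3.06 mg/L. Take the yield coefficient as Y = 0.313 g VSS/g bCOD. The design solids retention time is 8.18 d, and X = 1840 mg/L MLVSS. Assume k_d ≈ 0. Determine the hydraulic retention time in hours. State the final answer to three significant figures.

Biomass mass balance (decay neglected): V·X = Y·Q·(S₀ − S)·θ_c, so V = 0.313 × 240 × (2290 − 3.06) × 8.18 / 1840 = 763.7 m³.
τ = V/Q = 763.7/240 = 3.182 d, or 76.37 h.

τ ≈ 76.4 h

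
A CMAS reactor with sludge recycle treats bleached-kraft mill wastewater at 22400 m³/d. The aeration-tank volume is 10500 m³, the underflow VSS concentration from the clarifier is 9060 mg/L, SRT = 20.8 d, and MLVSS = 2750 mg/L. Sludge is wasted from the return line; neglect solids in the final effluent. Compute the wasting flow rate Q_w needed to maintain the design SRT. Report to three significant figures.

Q_w ≈ 153 m³/d

Q_w = (V·X)/(θ_c X_r) = 10500 × 2750 / (20.8 × 9060) = 153.2 m³/d.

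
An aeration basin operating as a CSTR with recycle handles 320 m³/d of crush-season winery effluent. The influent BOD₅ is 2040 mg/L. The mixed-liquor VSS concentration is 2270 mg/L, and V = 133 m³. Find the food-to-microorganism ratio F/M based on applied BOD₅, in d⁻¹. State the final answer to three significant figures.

F/M = applied load / biomass = Q·S₀/(V·X) = 320 × 2040 / (133.0 × 2270) = 2.162 d⁻¹.

F/M ≈ 2.16 d⁻¹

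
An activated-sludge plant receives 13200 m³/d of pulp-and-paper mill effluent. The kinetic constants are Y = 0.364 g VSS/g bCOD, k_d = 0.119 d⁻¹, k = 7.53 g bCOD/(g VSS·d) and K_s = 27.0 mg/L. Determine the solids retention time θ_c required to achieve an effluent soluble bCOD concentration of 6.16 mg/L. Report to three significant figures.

Specific growth rate at S = 6.16 mg/L: μ = YkS/(K_s+S) = 0.364·7.53·6.16/(27.0+6.16) = 0.5092 d⁻¹.
1/θ_c = 0.5092 − 0.119 = 0.3902 d⁻¹, so θ_c = 2.563 d.

θ_c ≈ 2.56 d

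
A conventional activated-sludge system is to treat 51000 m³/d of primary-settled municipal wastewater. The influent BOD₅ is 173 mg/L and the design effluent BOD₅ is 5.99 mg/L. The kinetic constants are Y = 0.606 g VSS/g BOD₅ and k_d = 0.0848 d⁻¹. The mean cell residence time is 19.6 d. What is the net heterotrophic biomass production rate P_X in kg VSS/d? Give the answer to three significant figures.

P_X ≈ 1940 kg VSS/d

The observed yield is Y_obs = Y/(1 + k_d·θ_c) = 0.606 / (1 + 0.0848 × 19.6) = 0.606 / 2.662 = 0.2276 g VSS per g BOD₅ removed.
Substrate removed = Q·(S₀ − S) = 51000 m³/d × (173 − 5.99) g/m³ = 8.52×10^6 g/d = 8518 kg/d.
Biomass produced: P_X = Y_obs·Q·ΔS = 0.2276 × 8518 ≈ 1939 kg VSS/d.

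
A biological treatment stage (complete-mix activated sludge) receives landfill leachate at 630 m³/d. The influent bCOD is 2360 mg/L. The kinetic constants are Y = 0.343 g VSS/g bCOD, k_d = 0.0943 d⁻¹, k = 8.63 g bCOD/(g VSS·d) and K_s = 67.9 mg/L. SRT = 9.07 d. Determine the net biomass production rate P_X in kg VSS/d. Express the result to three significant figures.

P_X ≈ 274 kg VSS/d

Effluent substrate depends only on kinetics and SRT: S = K_s(1 + k_d θ_c) / [θ_c(Yk − k_d) − 1] = 67.9 × (1 + 0.0943 × 9.07) / [9.07 × (0.343 × 8.63 − 0.0943) − 1] = 126.0 / 24.99 = 5.040 mg/L.
Correct the yield for decay: Y_obs = Y/(1 + k_d θ_c) = 0.343 / (1 + 0.0943 × 9.07) = 0.343 / 1.855 = 0.1849.
Q·(S₀ − S) = 630 × (2360 − 5.04) × 10⁻³ = 1484 kg/d removed.
P_X = Y_obs · Q(S₀ − S) = 0.1849 × 1484 = 274.3 kg VSS/d.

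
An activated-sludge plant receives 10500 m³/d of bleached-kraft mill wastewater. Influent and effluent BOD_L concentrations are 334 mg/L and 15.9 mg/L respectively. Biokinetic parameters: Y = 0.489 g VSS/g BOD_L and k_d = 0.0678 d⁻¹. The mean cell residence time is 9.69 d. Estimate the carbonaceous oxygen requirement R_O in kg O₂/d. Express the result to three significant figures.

Correct the yield for decay: Y_obs = Y/(1 + k_d θ_c) = 0.489 / (1 + 0.0678 × 9.69) = 0.489 / 1.657 = 0.2951.
ΔS = 334 − 15.9 = 318.1 mg/L, so the substrate removal rate is 10500 × 318.1/1000 = 3340 kg BOD_L/d.
Net sludge production P_X = 0.2951 × 3340 = 985.7 kg VSS/d.
R_O = Q·(S₀ − S) − 1.42·P_X = 3340 − 1.42 × 985.7 = 1940 kg O₂/d.

R_O ≈ 1940 kg O₂/d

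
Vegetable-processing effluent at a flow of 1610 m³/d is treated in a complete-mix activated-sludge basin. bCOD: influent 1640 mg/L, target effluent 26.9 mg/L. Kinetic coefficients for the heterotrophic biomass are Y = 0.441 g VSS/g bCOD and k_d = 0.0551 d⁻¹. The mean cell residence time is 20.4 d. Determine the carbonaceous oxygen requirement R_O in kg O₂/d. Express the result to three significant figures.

Observed yield with endogenous decay: Y_obs = Y / (1 + k_d·θ_c) = 0.441 / (1 + 0.0551 × 20.4) = 0.441 / 2.124 = 0.2076 g VSS/g bCOD.
Mass of bCOD removed per day: Q(S₀ − S) = 1610 × 1613 g/m³ = 2597 kg/d.
Biomass synthesised: P_X = Y_obs × 2597 = 539.2 kg VSS/d.
Carbonaceous O₂ demand = substrate oxidised − cell-mass equivalent = 2597 − 1.42 × 539.2 = 1831 kg O₂/d.

R_O ≈ 1830 kg O₂/d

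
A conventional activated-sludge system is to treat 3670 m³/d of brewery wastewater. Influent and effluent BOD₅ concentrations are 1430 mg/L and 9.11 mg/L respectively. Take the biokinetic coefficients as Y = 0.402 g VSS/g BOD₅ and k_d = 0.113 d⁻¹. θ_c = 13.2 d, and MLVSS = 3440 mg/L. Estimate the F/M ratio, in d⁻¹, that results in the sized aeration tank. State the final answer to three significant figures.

F/M ≈ 0.473 d⁻¹

Rearranging the biomass balance for a CMAS with decay, V = Y·Q·ΔS·θ_c / [X·(1+k_d θ_c)] = 0.402 × 3670 × (1430 − 9.11) × 13.2 / [3440 × (1 + 0.113 × 13.2)] = 2.77×10^7 / 8571 = 3228 m³.
F/M = applied load / biomass = Q·S₀/(V·X) = 3670 × 1430 / (3228 × 3440) = 0.4726 d⁻¹.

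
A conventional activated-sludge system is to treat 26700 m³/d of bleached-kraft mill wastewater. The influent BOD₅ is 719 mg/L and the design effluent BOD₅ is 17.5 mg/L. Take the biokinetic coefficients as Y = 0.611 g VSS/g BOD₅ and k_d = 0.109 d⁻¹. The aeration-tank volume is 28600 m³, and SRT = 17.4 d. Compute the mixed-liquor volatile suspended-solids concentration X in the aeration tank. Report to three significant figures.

X ≈ 2400 mg/L

From V·X·(1 + k_d·θ_c) = Y·Q·(S₀ − S)·θ_c: X = 0.611 × 26700 × (719 − 17.5) × 17.4 / [28600 × (1 + 0.109 × 17.4)] = 2404 mg/L.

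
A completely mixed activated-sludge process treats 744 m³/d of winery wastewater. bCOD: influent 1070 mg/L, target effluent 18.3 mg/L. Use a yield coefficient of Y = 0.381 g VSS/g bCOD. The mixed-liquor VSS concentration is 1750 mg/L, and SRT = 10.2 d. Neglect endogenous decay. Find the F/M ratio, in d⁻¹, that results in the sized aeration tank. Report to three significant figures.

F/M ≈ 0.262 d⁻¹

With k_d = 0 the design equation reduces to V = Y Q (S₀−S) θ_c / X = 0.381 × 744 × (1070 − 18.3) × 10.2 / 1750 = 1738 m³.
F/M = Q·S₀ / (V·X) = 744 × 1070 / (1738 × 1750) = 0.2618 g bCOD·(g VSS·d)⁻¹.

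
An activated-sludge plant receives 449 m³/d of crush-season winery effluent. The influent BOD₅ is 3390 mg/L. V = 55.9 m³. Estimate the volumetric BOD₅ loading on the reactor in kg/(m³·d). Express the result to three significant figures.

L_v ≈ 27.2 kg BOD₅/(m³·d)

Volumetric loading L_v = Q·S₀ / V = 449 × 3390 g/m³ / 55.90 m³ = 27229 g/(m³·d) = 27.23 kg BOD₅/(m³·d).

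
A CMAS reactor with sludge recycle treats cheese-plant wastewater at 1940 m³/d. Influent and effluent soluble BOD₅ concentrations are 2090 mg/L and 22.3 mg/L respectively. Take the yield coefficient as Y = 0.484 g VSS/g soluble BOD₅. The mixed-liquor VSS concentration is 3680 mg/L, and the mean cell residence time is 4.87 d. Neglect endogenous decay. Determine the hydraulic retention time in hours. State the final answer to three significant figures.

With k_d = 0 the design equation reduces to V = Y Q (S₀−S) θ_c / X = 0.484 × 1940 × (2090 − 22.3) × 4.87 / 3680 = 2569 m³.
τ = V/Q = 2569/1940 = 1.324 d, or 31.79 h.

τ ≈ 31.8 h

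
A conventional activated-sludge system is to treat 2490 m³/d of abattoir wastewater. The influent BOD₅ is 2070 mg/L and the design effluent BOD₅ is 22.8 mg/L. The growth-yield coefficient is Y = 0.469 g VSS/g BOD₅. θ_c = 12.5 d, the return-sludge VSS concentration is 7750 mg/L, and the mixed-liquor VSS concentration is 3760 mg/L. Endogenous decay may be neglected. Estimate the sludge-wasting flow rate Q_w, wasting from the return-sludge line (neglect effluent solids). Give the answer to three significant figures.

V·X = Y·Q·ΔS·θ_c gives V = 0.469 × 2490 × (2070 − 22.8) × 12.5 / 3760 = 7948 m³.
Wasting from the return line (neglecting effluent solids): Q_w = V·X / (θ_c·X_r) = 7948 × 3760 / (12.5 × 7750) = 308.5 m³/d.

Q_w ≈ 308 m³/d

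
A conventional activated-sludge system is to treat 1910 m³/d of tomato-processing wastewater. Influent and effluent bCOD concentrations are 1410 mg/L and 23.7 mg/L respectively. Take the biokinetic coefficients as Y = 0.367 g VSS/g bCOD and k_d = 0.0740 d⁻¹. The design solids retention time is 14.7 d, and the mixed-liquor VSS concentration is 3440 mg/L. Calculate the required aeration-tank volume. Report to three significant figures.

Steady-state biomass mass balance: V·X·(1 + k_d·θ_c) = Y·Q·(S₀ − S)·θ_c, so V = 0.367 × 1910 × (1410 − 23.7) × 14.7 / [3440 × (1 + 0.0740 × 14.7)] = 1.43×10^7 / 7182 = 1989 m³.

V ≈ 1990 m³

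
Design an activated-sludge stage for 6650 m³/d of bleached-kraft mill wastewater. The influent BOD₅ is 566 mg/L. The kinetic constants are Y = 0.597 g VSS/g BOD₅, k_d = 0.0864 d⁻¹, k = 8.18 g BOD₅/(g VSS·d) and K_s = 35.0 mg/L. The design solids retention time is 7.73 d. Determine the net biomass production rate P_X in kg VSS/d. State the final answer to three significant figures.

For a completely mixed reactor with recycle the Lawrence–McCarty relation gives S = K_s·(1 + k_d·θ_c) / [θ_c·(Y·k − k_d) − 1] = 35.0 × (1 + 0.0864 × 7.73) / [7.73 × (0.597 × 8.18 − 0.0864) − 1] = 58.38 / 36.08 = 1.618 mg/L.
Correct the yield for decay: Y_obs = Y/(1 + k_d θ_c) = 0.597 / (1 + 0.0864 × 7.73) = 0.597 / 1.668 = 0.3579.
ΔS = 566 − 1.62 = 564.4 mg/L, so the substrate removal rate is 6650 × 564.4/1000 = 3753 kg BOD₅/d.
Net biomass production P_X = Y_obs × Q·(S₀ − S) = 0.3579 × 3753 = 1343 kg VSS/d.

P_X ≈ 1340 kg VSS/d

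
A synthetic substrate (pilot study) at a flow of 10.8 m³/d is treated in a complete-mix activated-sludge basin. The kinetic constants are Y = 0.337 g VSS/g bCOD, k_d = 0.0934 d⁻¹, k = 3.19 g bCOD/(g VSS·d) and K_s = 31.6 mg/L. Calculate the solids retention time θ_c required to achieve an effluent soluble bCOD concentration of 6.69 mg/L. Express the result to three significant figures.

θ_c ≈ 10.6 d

Specific growth rate at S = 6.69 mg/L: μ = YkS/(K_s+S) = 0.337·3.19·6.69/(31.6+6.69) = 0.1878 d⁻¹.
Then 1/θ_c = μ − k_d = 0.1878 − 0.0934 = 0.09443 d⁻¹, giving θ_c = 10.59 d.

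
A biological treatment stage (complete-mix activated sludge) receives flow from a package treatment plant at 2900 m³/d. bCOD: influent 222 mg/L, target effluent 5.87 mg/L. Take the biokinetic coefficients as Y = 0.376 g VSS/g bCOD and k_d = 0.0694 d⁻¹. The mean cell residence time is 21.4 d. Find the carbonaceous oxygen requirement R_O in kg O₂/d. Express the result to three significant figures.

R_O ≈ 492 kg O₂/d

Y_obs = Y / (1 + k_d θ_c) = 0.376 / (1 + 0.0694 × 21.4) = 0.376 / 2.485 = 0.1513.
Q·(S₀ − S) = 2900 × (222 − 5.87) × 10⁻³ = 626.8 kg/d removed.
P_X = Y_obs·Q·(S₀ − S) = 0.1513 × 626.8 = 94.83 kg VSS/d.
R_O = Q·ΔS − 1.42 P_X = 626.8 − 134.7 = 492.1 kg O₂/d.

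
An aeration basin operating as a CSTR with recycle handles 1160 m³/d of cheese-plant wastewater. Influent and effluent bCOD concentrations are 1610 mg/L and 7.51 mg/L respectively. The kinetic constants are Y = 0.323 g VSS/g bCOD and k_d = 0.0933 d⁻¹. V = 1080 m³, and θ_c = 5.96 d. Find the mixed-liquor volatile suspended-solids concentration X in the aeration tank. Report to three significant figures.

X ≈ 2130 mg/L

X = Y·Q·ΔS·θ_c / [V·(1 + k_d θ_c)] = 0.323 × 1160 × (1610 − 7.51) × 5.96 / [1080 × (1 + 0.0933 × 5.96)] = 2129 mg/L.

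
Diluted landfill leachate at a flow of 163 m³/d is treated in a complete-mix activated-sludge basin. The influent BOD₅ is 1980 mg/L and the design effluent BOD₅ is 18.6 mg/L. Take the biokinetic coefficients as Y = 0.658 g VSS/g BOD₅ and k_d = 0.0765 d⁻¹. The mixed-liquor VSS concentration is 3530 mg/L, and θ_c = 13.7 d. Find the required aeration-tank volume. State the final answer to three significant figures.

From the SRT design equation V = Y Q (S₀−S) θ_c / [X (1 + k_d θ_c)] = 0.658 × 163 × (1980 − 18.6) × 13.7 / [3530 × (1 + 0.0765 × 13.7)] = 2.88×10^6 / 7230 = 398.6 m³.

V ≈ 399 m³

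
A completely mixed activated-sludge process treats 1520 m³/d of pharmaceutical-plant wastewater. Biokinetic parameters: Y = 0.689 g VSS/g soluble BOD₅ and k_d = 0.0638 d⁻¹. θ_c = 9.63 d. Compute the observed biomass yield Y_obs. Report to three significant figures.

The observed yield is Y_obs = Y/(1 + k_d·θ_c) = 0.689 / (1 + 0.0638 × 9.63) = 0.689 / 1.614 = 0.4268 g VSS per g soluble BOD₅ removed.

Y_obs ≈ 0.427 g VSS/g soluble BOD₅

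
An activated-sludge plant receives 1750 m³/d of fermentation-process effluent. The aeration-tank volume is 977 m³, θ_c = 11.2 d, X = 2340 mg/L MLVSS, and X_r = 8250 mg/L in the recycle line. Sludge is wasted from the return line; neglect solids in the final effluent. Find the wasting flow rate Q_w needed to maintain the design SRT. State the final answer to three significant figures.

Q_w ≈ 24.7 m³/d

θ_c = V·X/(Q_w·X_r) when wasting from the recycle, so Q_w = V·X/(θ_c·X_r) = 977.0 × 2340 / (11.2 × 8250) = 24.74 m³/d.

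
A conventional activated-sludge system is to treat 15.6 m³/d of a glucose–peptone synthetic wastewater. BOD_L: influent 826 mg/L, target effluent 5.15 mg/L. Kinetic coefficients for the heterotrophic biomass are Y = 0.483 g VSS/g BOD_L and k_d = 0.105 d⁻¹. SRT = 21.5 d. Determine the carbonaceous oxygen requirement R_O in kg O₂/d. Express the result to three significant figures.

Observed yield with endogenous decay: Y_obs = Y / (1 + k_d·θ_c) = 0.483 / (1 + 0.105 × 21.5) = 0.483 / 3.257 = 0.1483 g VSS/g BOD_L.
Q·(S₀ − S) = 15.6 × (826 − 5.15) × 10⁻³ = 12.81 kg/d removed.
Net sludge production P_X = 0.1483 × 12.81 = 1.899 kg VSS/d.
R_O = Q·(S₀ − S) − 1.42·P_X = 12.81 − 1.42 × 1.899 = 10.11 kg O₂/d.

R_O ≈ 10.1 kg O₂/d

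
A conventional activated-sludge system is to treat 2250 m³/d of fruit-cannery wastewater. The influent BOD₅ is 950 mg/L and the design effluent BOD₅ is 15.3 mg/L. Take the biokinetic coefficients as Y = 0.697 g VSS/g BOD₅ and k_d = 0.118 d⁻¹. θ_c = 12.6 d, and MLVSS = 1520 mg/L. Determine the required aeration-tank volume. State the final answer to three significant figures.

V ≈ 4890 m³

Steady-state biomass mass balance: V·X·(1 + k_d·θ_c) = Y·Q·(S₀ − S)·θ_c, so V = 0.697 × 2250 × (950 − 15.3) × 12.6 / [1520 × (1 + 0.118 × 12.6)] = 1.85×10^7 / 3780 = 4886 m³.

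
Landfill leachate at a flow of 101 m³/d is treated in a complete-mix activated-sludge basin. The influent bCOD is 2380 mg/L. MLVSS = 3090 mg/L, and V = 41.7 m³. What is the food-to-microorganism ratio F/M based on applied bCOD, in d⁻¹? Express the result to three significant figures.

F/M = applied load / biomass = Q·S₀/(V·X) = 101 × 2380 / (41.70 × 3090) = 1.866 d⁻¹.

F/M ≈ 1.87 d⁻¹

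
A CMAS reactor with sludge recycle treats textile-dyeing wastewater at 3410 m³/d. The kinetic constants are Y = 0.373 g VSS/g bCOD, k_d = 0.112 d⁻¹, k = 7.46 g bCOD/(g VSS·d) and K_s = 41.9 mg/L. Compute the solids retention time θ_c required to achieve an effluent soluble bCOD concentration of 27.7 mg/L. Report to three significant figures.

At the target effluent, Y k S/(K_s+S) = 0.373×7.46×27.7/69.60 = 1.107 d⁻¹.
Then 1/θ_c = μ − k_d = 1.107 − 0.112 = 0.9954 d⁻¹, giving θ_c = 1.005 d.

θ_c ≈ 1.00 d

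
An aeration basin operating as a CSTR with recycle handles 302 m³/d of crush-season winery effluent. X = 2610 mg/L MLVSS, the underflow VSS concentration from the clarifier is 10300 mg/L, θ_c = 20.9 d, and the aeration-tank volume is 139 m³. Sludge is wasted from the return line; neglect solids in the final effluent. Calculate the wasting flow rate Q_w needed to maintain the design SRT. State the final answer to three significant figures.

Wasting from the return line (neglecting effluent solids): Q_w = V·X / (θ_c·X_r) = 139.0 × 2610 / (20.9 × 10300) = 1.685 m³/d.

Q_w ≈ 1.69 m³/d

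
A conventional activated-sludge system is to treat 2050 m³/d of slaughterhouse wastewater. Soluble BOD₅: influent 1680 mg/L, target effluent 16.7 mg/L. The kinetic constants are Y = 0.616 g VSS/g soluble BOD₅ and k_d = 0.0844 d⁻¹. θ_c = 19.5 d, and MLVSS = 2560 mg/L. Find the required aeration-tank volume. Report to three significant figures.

Rearranging the biomass balance for a CMAS with decay, V = Y·Q·ΔS·θ_c / [X·(1+k_d θ_c)] = 0.616 × 2050 × (1680 − 16.7) × 19.5 / [2560 × (1 + 0.0844 × 19.5)] = 4.1×10^7 / 6773 = 6047 m³.

V ≈ 6050 m³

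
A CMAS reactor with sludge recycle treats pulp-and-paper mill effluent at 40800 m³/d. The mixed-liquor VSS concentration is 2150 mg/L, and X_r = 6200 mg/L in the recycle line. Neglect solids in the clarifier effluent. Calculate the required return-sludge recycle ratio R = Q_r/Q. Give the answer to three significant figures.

Solids balance on the clarifier gives (1+R)X = R·X_r, so R = X/(X_r − X) = 2150 / (6200 − 2150) = 0.5309.

R ≈ 0.531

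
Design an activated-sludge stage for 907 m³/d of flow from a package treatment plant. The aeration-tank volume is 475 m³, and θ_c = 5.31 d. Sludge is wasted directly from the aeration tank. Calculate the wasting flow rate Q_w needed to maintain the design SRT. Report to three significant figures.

Wasting from the aeration tank: Q_w = V / θ_c = 475.0 / 5.31 = 89.45 m³/d.

Q_w ≈ 89.5 m³/d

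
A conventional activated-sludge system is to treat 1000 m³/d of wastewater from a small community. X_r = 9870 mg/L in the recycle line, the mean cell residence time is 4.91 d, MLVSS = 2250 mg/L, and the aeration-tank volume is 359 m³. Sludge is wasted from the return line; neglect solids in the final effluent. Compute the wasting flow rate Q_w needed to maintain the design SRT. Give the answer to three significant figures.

Q_w ≈ 16.7 m³/d

Wasting from the return line (neglecting effluent solids): Q_w = V·X / (θ_c·X_r) = 359.0 × 2250 / (4.91 × 9870) = 16.67 m³/d.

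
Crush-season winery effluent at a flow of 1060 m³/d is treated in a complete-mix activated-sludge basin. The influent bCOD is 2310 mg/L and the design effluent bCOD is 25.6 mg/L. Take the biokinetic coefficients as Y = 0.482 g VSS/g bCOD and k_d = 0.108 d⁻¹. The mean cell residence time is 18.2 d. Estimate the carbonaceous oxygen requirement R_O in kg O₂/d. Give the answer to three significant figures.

R_O ≈ 1860 kg O₂/d

Observed yield with endogenous decay: Y_obs = Y / (1 + k_d·θ_c) = 0.482 / (1 + 0.108 × 18.2) = 0.482 / 2.966 = 0.1625 g VSS/g bCOD.
ΔS = 2310 − 25.6 = 2284 mg/L, so the substrate removal rate is 1060 × 2284/1000 = 2421 kg bCOD/d.
Biomass synthesised: P_X = Y_obs × 2421 = 393.6 kg VSS/d.
R_O = Q·(S₀ − S) − 1.42·P_X = 2421 − 1.42 × 393.6 = 1863 kg O₂/d.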